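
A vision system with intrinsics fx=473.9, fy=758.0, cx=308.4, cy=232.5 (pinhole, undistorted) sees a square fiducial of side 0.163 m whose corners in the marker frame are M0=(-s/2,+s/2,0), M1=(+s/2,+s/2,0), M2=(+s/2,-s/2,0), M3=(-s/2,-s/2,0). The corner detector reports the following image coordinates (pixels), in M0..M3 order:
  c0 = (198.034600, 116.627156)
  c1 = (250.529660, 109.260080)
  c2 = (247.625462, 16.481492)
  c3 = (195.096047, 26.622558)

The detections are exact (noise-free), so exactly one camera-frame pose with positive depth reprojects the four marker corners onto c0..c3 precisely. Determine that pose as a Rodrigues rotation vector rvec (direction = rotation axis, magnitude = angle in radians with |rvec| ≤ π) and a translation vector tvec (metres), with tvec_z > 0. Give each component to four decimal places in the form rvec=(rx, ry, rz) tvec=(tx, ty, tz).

rvec=(0.0253, 0.2529, -0.0451) tvec=(-0.2460, -0.2954, 1.3561)

Intrinsics K: fx=473.9, fy=758.0, cx=308.4, cy=232.5
Marker side s = 0.163 m; corners in marker frame (Z=0):
  M0 = (-0.0815, +0.0815, 0)
  M1 = (+0.0815, +0.0815, 0)
  M2 = (+0.0815, -0.0815, 0)
  M3 = (-0.0815, -0.0815, 0)
Detected image corners:
  c0 = (198.034600, 116.627156) px
  c1 = (250.529660, 109.260080) px
  c2 = (247.625462, 16.481492) px
  c3 = (195.096047, 26.622558) px
Planar DLT: solve 8×8 A·h = b for H (H[2,2]=1):
  H  [+280.97364 +21.10981 +222.42760]
  H  [-66.12640 +561.51787 +67.36701]
  H  [-0.18484 +0.01430 +1.00000]
B = K⁻¹H; ‖b₁‖=0.737385, ‖b₂‖=0.737385; λ = 2/(‖b₁‖+‖b₂‖) = 1.356144, sign → tz>0 ⇒ λ=+1.356144
r₁ = λ·B[:,0] = (+0.96718,-0.04142,-0.25068); r₂ = λ·B[:,1] = (+0.04779,+0.99867,+0.01939)
r₃ = r₁×r₂ = (+0.24954,-0.03073,+0.96788); SVD([r₁ r₂ r₃]) → R = UVᵀ:
  R  [+0.96718 +0.04779 +0.24954]
  R  [-0.04142 +0.99867 -0.03073]
  R  [-0.25068 +0.01939 +0.96788]
t = (-0.24602, -0.29544, +1.35614) m
tr R = 2.933731; θ = arccos((tr R − 1)/2) = 0.258144 rad = 14.791°
axis k = ((R−Rᵀ)₃₂, (R−Rᵀ)₁₃, (R−Rᵀ)₂₁) / (2 sinθ) = (+0.098167, +0.979711, -0.174725)
rvec = θ·k = (+0.025341, +0.252906, -0.045104)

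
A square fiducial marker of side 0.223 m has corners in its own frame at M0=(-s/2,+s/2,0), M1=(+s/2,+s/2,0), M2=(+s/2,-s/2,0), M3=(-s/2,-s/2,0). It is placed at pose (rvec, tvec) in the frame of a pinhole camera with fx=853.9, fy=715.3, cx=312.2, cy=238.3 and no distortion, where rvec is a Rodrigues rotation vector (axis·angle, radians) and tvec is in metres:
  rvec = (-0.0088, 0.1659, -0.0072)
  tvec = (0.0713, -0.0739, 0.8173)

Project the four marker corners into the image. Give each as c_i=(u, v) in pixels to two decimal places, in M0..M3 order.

c0=(273.38, 271.27) c1=(506.97, 271.21) c2=(504.93, 71.73) c3=(272.01, 80.57)

Intrinsics K: fx=853.9, fy=715.3, cx=312.2, cy=238.3
Marker side s = 0.223 m; corners in marker frame (Z=0):
  M0 = (-0.1115, +0.1115, 0)
  M1 = (+0.1115, +0.1115, 0)
  M2 = (+0.1115, -0.1115, 0)
  M3 = (-0.1115, -0.1115, 0)
rvec = (-0.0088, 0.1659, -0.0072), |rvec| = θ = 0.16629 rad = 9.528°
Rodrigues: sinθ=0.16552, 1−cosθ=0.01379; R = I + sinθ·[k]× + (1−cosθ)·[k]×²:
    [+0.98624 +0.00644 +0.16517]
    [-0.00790 +0.99994 +0.00816]
    [-0.16510 -0.00936 +0.98623]
t = (0.0713, -0.0739, 0.8173) m
M0: Pc = R·M0+t = (-0.03795, +0.03847, +0.83467); u = 853.9·(-0.03795)/0.83467 + 312.2 = 273.3772, v = 715.3·(+0.03847)/0.83467 + 238.3 = 271.2711
M1: Pc = R·M1+t = (+0.18198, +0.03671, +0.79785); u = 853.9·(+0.18198)/0.79785 + 312.2 = 506.9693, v = 715.3·(+0.03671)/0.79785 + 238.3 = 271.2141
M2: Pc = R·M2+t = (+0.18055, -0.18627, +0.79993); u = 853.9·(+0.18055)/0.79993 + 312.2 = 504.9287, v = 715.3·(-0.18627)/0.79993 + 238.3 = 71.7348
M3: Pc = R·M3+t = (-0.03938, -0.18451, +0.83675); u = 853.9·(-0.03938)/0.83675 + 312.2 = 272.0087, v = 715.3·(-0.18451)/0.83675 + 238.3 = 80.5690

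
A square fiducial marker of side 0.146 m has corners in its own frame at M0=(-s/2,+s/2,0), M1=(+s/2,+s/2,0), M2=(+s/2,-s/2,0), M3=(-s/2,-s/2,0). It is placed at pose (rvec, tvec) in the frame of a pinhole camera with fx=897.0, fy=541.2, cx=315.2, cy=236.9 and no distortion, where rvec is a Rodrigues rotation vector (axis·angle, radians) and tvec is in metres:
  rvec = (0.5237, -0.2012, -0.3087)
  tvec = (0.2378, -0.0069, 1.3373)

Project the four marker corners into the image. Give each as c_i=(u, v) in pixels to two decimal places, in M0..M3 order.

c0=(437.83, 267.70) c1=(524.88, 247.98) c2=(513.27, 198.98) c3=(420.97, 219.25)

Intrinsics K: fx=897.0, fy=541.2, cx=315.2, cy=236.9
Marker side s = 0.146 m; corners in marker frame (Z=0):
  M0 = (-0.0730, +0.0730, 0)
  M1 = (+0.0730, +0.0730, 0)
  M2 = (+0.0730, -0.0730, 0)
  M3 = (-0.0730, -0.0730, 0)
rvec = (0.5237, -0.2012, -0.3087), |rvec| = θ = 0.64034 rad = 36.689°
Rodrigues: sinθ=0.59747, 1−cosθ=0.19811; R = I + sinθ·[k]× + (1−cosθ)·[k]×²:
    [+0.93440 +0.23712 -0.26584]
    [-0.33894 +0.82145 -0.45863]
    [+0.10962 +0.51865 +0.84793]
t = (0.2378, -0.0069, 1.3373) m
M0: Pc = R·M0+t = (+0.18690, +0.07781, +1.36716); u = 897.0·(+0.18690)/1.36716 + 315.2 = 437.8253, v = 541.2·(+0.07781)/1.36716 + 236.9 = 267.7011
M1: Pc = R·M1+t = (+0.32332, +0.02832, +1.38316); u = 897.0·(+0.32332)/1.38316 + 315.2 = 524.8781, v = 541.2·(+0.02832)/1.38316 + 236.9 = 247.9822
M2: Pc = R·M2+t = (+0.28870, -0.09161, +1.30744); u = 897.0·(+0.28870)/1.30744 + 315.2 = 513.2701, v = 541.2·(-0.09161)/1.30744 + 236.9 = 198.9798
M3: Pc = R·M3+t = (+0.15228, -0.04212, +1.29144); u = 897.0·(+0.15228)/1.29144 + 315.2 = 420.9691, v = 541.2·(-0.04212)/1.29144 + 236.9 = 219.2475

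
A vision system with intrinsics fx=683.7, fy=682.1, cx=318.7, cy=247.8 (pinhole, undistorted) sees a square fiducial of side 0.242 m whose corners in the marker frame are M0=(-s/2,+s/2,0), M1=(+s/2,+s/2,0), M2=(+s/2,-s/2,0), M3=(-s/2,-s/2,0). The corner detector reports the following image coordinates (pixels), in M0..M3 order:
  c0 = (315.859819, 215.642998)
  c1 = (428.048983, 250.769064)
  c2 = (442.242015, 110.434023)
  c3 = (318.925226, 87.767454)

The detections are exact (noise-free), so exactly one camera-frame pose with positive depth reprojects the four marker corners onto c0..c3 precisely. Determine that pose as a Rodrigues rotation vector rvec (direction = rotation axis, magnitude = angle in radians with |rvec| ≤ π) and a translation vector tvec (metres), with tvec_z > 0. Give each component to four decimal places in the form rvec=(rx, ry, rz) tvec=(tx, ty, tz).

rvec=(0.4114, 0.6390, 0.1650) tvec=(0.0935, -0.1378, 1.1811)

Intrinsics K: fx=683.7, fy=682.1, cx=318.7, cy=247.8
Marker side s = 0.242 m; corners in marker frame (Z=0):
  M0 = (-0.1210, +0.1210, 0)
  M1 = (+0.1210, +0.1210, 0)
  M2 = (+0.1210, -0.1210, 0)
  M3 = (-0.1210, -0.1210, 0)
Detected image corners:
  c0 = (315.859819, 215.642998) px
  c1 = (428.048983, 250.769064) px
  c2 = (442.242015, 110.434023) px
  c3 = (318.925226, 87.767454) px
Planar DLT: solve 8×8 A·h = b for H (H[2,2]=1):
  H  [+312.21126 +99.84939 +372.80012]
  H  [+43.95654 +611.99028 +168.24209]
  H  [-0.46078 +0.35673 +1.00000]
B = K⁻¹H; ‖b₁‖=0.846702, ‖b₂‖=0.846702; λ = 2/(‖b₁‖+‖b₂‖) = 1.181053, sign → tz>0 ⇒ λ=+1.181053
r₁ = λ·B[:,0] = (+0.79301,+0.27382,-0.54421); r₂ = λ·B[:,1] = (-0.02391,+0.90660,+0.42131)
r₃ = r₁×r₂ = (+0.60874,-0.32109,+0.72549); SVD([r₁ r₂ r₃]) → R = UVᵀ:
  R  [+0.79301 -0.02391 +0.60874]
  R  [+0.27382 +0.90660 -0.32109]
  R  [-0.54421 +0.42131 +0.72549]
t = (+0.09345, -0.13775, +1.18105) m
tr R = 2.425091; θ = arccos((tr R − 1)/2) = 0.777677 rad = 44.558°
axis k = ((R−Rᵀ)₃₂, (R−Rᵀ)₁₃, (R−Rᵀ)₂₁) / (2 sinθ) = (+0.529063, +0.821631, +0.212167)
rvec = θ·k = (+0.411440, +0.638964, +0.164998)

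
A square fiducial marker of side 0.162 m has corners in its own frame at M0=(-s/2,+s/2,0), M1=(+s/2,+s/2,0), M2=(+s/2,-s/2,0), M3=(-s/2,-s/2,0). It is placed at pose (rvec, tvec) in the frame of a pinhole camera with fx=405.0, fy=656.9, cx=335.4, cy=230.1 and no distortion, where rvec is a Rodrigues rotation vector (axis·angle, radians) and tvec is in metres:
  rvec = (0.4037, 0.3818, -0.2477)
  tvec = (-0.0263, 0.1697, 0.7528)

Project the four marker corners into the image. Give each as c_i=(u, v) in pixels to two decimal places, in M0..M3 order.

Intrinsics K: fx=405.0, fy=656.9, cx=335.4, cy=230.1
Marker side s = 0.162 m; corners in marker frame (Z=0):
  M0 = (-0.0810, +0.0810, 0)
  M1 = (+0.0810, +0.0810, 0)
  M2 = (+0.0810, -0.0810, 0)
  M3 = (-0.0810, -0.0810, 0)
rvec = (0.4037, 0.3818, -0.2477), |rvec| = θ = 0.60836 rad = 34.856°
Rodrigues: sinθ=0.57152, 1−cosθ=0.17941; R = I + sinθ·[k]× + (1−cosθ)·[k]×²:
    [+0.89959 +0.30742 +0.31021]
    [-0.15798 +0.89125 -0.42510]
    [-0.40716 +0.33341 +0.85033]
t = (-0.0263, 0.1697, 0.7528) m
M0: Pc = R·M0+t = (-0.07427, +0.25469, +0.81279); u = 405.0·(-0.07427)/0.81279 + 335.4 = 298.3943, v = 656.9·(+0.25469)/0.81279 + 230.1 = 435.9409
M1: Pc = R·M1+t = (+0.07147, +0.22909, +0.74683); u = 405.0·(+0.07147)/0.74683 + 335.4 = 374.1567, v = 656.9·(+0.22909)/0.74683 + 230.1 = 431.6092
M2: Pc = R·M2+t = (+0.02167, +0.08471, +0.69281); u = 405.0·(+0.02167)/0.69281 + 335.4 = 348.0653, v = 656.9·(+0.08471)/0.69281 + 230.1 = 310.4207
M3: Pc = R·M3+t = (-0.12407, +0.11031, +0.75877); u = 405.0·(-0.12407)/0.75877 + 335.4 = 269.1780, v = 656.9·(+0.11031)/0.75877 + 230.1 = 325.5955

c0=(298.39, 435.94) c1=(374.16, 431.61) c2=(348.07, 310.42) c3=(269.18, 325.60)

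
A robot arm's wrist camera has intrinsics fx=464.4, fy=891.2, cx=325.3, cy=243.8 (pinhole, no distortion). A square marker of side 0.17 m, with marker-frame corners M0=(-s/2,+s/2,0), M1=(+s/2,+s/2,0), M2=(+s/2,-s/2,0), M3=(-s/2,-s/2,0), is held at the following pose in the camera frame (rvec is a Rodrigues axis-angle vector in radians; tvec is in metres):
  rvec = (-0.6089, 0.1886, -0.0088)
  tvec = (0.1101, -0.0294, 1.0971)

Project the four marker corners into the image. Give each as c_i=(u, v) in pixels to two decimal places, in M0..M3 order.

c0=(335.15, 282.17) c1=(410.47, 273.92) c2=(406.48, 161.37) c3=(337.54, 171.79)

Intrinsics K: fx=464.4, fy=891.2, cx=325.3, cy=243.8
Marker side s = 0.17 m; corners in marker frame (Z=0):
  M0 = (-0.0850, +0.0850, 0)
  M1 = (+0.0850, +0.0850, 0)
  M2 = (+0.0850, -0.0850, 0)
  M3 = (-0.0850, -0.0850, 0)
rvec = (-0.6089, 0.1886, -0.0088), |rvec| = θ = 0.63750 rad = 36.526°
Rodrigues: sinθ=0.59519, 1−cosθ=0.19641; R = I + sinθ·[k]× + (1−cosθ)·[k]×²:
    [+0.98277 -0.04728 +0.17867]
    [-0.06372 +0.82078 +0.56768]
    [-0.17349 -0.56929 +0.80362]
t = (0.1101, -0.0294, 1.0971) m
M0: Pc = R·M0+t = (+0.02255, +0.04578, +1.06346); u = 464.4·(+0.02255)/1.06346 + 325.3 = 335.1452, v = 891.2·(+0.04578)/1.06346 + 243.8 = 282.1663
M1: Pc = R·M1+t = (+0.18962, +0.03495, +1.03396); u = 464.4·(+0.18962)/1.03396 + 325.3 = 410.4653, v = 891.2·(+0.03495)/1.03396 + 243.8 = 273.9244
M2: Pc = R·M2+t = (+0.19765, -0.10458, +1.13074); u = 464.4·(+0.19765)/1.13074 + 325.3 = 406.4775, v = 891.2·(-0.10458)/1.13074 + 243.8 = 161.3733
M3: Pc = R·M3+t = (+0.03058, -0.09375, +1.16024); u = 464.4·(+0.03058)/1.16024 + 325.3 = 337.5415, v = 891.2·(-0.09375)/1.16024 + 243.8 = 171.7887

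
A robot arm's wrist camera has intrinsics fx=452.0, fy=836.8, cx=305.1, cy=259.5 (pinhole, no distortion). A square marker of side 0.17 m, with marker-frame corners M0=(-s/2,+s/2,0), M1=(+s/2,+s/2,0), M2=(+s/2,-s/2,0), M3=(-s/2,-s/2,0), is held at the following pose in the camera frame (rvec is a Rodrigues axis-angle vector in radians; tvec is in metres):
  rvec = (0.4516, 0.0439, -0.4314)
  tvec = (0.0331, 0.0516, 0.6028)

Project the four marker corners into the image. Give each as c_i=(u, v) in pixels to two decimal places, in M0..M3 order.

c0=(298.81, 458.00) c1=(410.08, 375.78) c2=(366.24, 182.97) c3=(243.21, 282.83)

Intrinsics K: fx=452.0, fy=836.8, cx=305.1, cy=259.5
Marker side s = 0.17 m; corners in marker frame (Z=0):
  M0 = (-0.0850, +0.0850, 0)
  M1 = (+0.0850, +0.0850, 0)
  M2 = (+0.0850, -0.0850, 0)
  M3 = (-0.0850, -0.0850, 0)
rvec = (0.4516, 0.0439, -0.4314), |rvec| = θ = 0.62608 rad = 35.872°
Rodrigues: sinθ=0.58597, 1−cosθ=0.18967; R = I + sinθ·[k]× + (1−cosθ)·[k]×²:
    [+0.90901 +0.41336 -0.05318]
    [-0.39417 +0.81126 -0.43183]
    [-0.13536 +0.41351 +0.90038]
t = (0.0331, 0.0516, 0.6028) m
M0: Pc = R·M0+t = (-0.00903, +0.15406, +0.64945); u = 452.0·(-0.00903)/0.64945 + 305.1 = 298.8148, v = 836.8·(+0.15406)/0.64945 + 259.5 = 458.0039
M1: Pc = R·M1+t = (+0.14550, +0.08705, +0.62644); u = 452.0·(+0.14550)/0.62644 + 305.1 = 410.0844, v = 836.8·(+0.08705)/0.62644 + 259.5 = 375.7849
M2: Pc = R·M2+t = (+0.07523, -0.05086, +0.55615); u = 452.0·(+0.07523)/0.55615 + 305.1 = 366.2428, v = 836.8·(-0.05086)/0.55615 + 259.5 = 182.9711
M3: Pc = R·M3+t = (-0.07930, +0.01615, +0.57916); u = 452.0·(-0.07930)/0.57916 + 305.1 = 243.2095, v = 836.8·(+0.01615)/0.57916 + 259.5 = 282.8303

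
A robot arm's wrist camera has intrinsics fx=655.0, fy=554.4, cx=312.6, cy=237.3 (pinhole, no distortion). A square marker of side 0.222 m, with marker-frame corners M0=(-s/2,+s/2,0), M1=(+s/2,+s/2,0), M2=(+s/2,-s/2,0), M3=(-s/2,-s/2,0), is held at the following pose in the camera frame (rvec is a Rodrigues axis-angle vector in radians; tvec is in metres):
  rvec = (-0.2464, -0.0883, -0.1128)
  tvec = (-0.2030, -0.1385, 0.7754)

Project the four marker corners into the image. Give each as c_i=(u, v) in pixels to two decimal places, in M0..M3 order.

Intrinsics K: fx=655.0, fy=554.4, cx=312.6, cy=237.3
Marker side s = 0.222 m; corners in marker frame (Z=0):
  M0 = (-0.1110, +0.1110, 0)
  M1 = (+0.1110, +0.1110, 0)
  M2 = (+0.1110, -0.1110, 0)
  M3 = (-0.1110, -0.1110, 0)
rvec = (-0.2464, -0.0883, -0.1128), |rvec| = θ = 0.28502 rad = 16.330°
Rodrigues: sinθ=0.28117, 1−cosθ=0.04034; R = I + sinθ·[k]× + (1−cosθ)·[k]×²:
    [+0.98981 +0.12208 -0.07331]
    [-0.10047 +0.96353 +0.24802]
    [+0.10091 -0.23813 +0.96598]
t = (-0.2030, -0.1385, 0.7754) m
M0: Pc = R·M0+t = (-0.29932, -0.02040, +0.73777); u = 655.0·(-0.29932)/0.73777 + 312.6 = 46.8614, v = 554.4·(-0.02040)/0.73777 + 237.3 = 221.9736
M1: Pc = R·M1+t = (-0.07958, -0.04270, +0.76017); u = 655.0·(-0.07958)/0.76017 + 312.6 = 244.0299, v = 554.4·(-0.04270)/0.76017 + 237.3 = 206.1578
M2: Pc = R·M2+t = (-0.10668, -0.25660, +0.81303); u = 655.0·(-0.10668)/0.81303 + 312.6 = 226.6539, v = 554.4·(-0.25660)/0.81303 + 237.3 = 62.3239
M3: Pc = R·M3+t = (-0.32642, -0.23430, +0.79063); u = 655.0·(-0.32642)/0.79063 + 312.6 = 42.1766, v = 554.4·(-0.23430)/0.79063 + 237.3 = 73.0066

c0=(46.86, 221.97) c1=(244.03, 206.16) c2=(226.65, 62.32) c3=(42.18, 73.01)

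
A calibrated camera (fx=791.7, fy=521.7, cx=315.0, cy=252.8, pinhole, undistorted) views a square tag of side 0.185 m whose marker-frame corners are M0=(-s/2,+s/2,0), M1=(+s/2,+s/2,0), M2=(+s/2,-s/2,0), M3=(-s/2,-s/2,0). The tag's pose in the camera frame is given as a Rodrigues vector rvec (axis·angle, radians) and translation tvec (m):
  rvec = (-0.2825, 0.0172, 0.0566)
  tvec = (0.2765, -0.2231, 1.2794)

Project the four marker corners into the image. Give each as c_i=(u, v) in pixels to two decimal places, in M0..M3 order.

c0=(427.69, 194.92) c1=(544.94, 198.82) c2=(542.41, 129.93) c3=(429.78, 126.42)

Intrinsics K: fx=791.7, fy=521.7, cx=315.0, cy=252.8
Marker side s = 0.185 m; corners in marker frame (Z=0):
  M0 = (-0.0925, +0.0925, 0)
  M1 = (+0.0925, +0.0925, 0)
  M2 = (+0.0925, -0.0925, 0)
  M3 = (-0.0925, -0.0925, 0)
rvec = (-0.2825, 0.0172, 0.0566), |rvec| = θ = 0.28863 rad = 16.537°
Rodrigues: sinθ=0.28464, 1−cosθ=0.04136; R = I + sinθ·[k]× + (1−cosθ)·[k]×²:
    [+0.99826 -0.05823 +0.00902]
    [+0.05340 +0.95878 +0.27908]
    [-0.02490 -0.27811 +0.96023]
t = (0.2765, -0.2231, 1.2794) m
M0: Pc = R·M0+t = (+0.17877, -0.13935, +1.25598); u = 791.7·(+0.17877)/1.25598 + 315.0 = 427.6896, v = 521.7·(-0.13935)/1.25598 + 252.8 = 194.9166
M1: Pc = R·M1+t = (+0.36345, -0.12947, +1.25137); u = 791.7·(+0.36345)/1.25137 + 315.0 = 544.9443, v = 521.7·(-0.12947)/1.25137 + 252.8 = 198.8225
M2: Pc = R·M2+t = (+0.37423, -0.30685, +1.30282); u = 791.7·(+0.37423)/1.30282 + 315.0 = 542.4097, v = 521.7·(-0.30685)/1.30282 + 252.8 = 129.9265
M3: Pc = R·M3+t = (+0.18955, -0.31673, +1.30743); u = 791.7·(+0.18955)/1.30743 + 315.0 = 429.7782, v = 521.7·(-0.31673)/1.30743 + 252.8 = 126.4171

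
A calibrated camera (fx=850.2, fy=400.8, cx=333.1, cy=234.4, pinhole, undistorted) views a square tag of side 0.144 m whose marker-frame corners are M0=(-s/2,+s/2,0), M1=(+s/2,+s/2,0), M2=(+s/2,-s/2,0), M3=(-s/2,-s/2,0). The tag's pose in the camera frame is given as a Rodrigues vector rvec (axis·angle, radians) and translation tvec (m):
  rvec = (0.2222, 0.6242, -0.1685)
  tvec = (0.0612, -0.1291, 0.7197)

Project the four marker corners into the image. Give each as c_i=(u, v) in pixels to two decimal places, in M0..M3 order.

c0=(354.73, 206.74) c1=(499.60, 195.84) c2=(464.28, 111.09) c3=(319.14, 131.98)

Intrinsics K: fx=850.2, fy=400.8, cx=333.1, cy=234.4
Marker side s = 0.144 m; corners in marker frame (Z=0):
  M0 = (-0.0720, +0.0720, 0)
  M1 = (+0.0720, +0.0720, 0)
  M2 = (+0.0720, -0.0720, 0)
  M3 = (-0.0720, -0.0720, 0)
rvec = (0.2222, 0.6242, -0.1685), |rvec| = θ = 0.68366 rad = 39.171°
Rodrigues: sinθ=0.63163, 1−cosθ=0.22473; R = I + sinθ·[k]× + (1−cosθ)·[k]×²:
    [+0.79901 +0.22237 +0.55870]
    [-0.08899 +0.96261 -0.25586]
    [-0.59470 +0.15472 +0.78892]
t = (0.0612, -0.1291, 0.7197) m
M0: Pc = R·M0+t = (+0.01968, -0.05339, +0.77366); u = 850.2·(+0.01968)/0.77366 + 333.1 = 354.7292, v = 400.8·(-0.05339)/0.77366 + 234.4 = 206.7434
M1: Pc = R·M1+t = (+0.13474, -0.06620, +0.68802); u = 850.2·(+0.13474)/0.68802 + 333.1 = 499.5992, v = 400.8·(-0.06620)/0.68802 + 234.4 = 195.8362
M2: Pc = R·M2+t = (+0.10272, -0.20481, +0.66574); u = 850.2·(+0.10272)/0.66574 + 333.1 = 464.2783, v = 400.8·(-0.20481)/0.66574 + 234.4 = 111.0942
M3: Pc = R·M3+t = (-0.01234, -0.19200, +0.75138); u = 850.2·(-0.01234)/0.75138 + 333.1 = 319.1384, v = 400.8·(-0.19200)/0.75138 + 234.4 = 131.9831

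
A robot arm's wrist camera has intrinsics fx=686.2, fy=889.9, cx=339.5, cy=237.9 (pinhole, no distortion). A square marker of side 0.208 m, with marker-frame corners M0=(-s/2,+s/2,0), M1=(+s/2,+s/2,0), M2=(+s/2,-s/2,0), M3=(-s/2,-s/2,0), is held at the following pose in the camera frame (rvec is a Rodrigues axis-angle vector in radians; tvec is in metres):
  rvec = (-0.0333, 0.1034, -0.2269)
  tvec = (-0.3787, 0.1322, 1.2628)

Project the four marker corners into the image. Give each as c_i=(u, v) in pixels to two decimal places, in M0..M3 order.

c0=(92.64, 418.21) c1=(199.42, 387.62) c2=(175.16, 243.13) c3=(69.54, 275.82)

Intrinsics K: fx=686.2, fy=889.9, cx=339.5, cy=237.9
Marker side s = 0.208 m; corners in marker frame (Z=0):
  M0 = (-0.1040, +0.1040, 0)
  M1 = (+0.1040, +0.1040, 0)
  M2 = (+0.1040, -0.1040, 0)
  M3 = (-0.1040, -0.1040, 0)
rvec = (-0.0333, 0.1034, -0.2269), |rvec| = θ = 0.25156 rad = 14.414°
Rodrigues: sinθ=0.24892, 1−cosθ=0.03148; R = I + sinθ·[k]× + (1−cosθ)·[k]×²:
    [+0.96908 +0.22280 +0.10607]
    [-0.22623 +0.97384 +0.02128]
    [-0.09855 -0.04462 +0.99413]
t = (-0.3787, 0.1322, 1.2628) m
M0: Pc = R·M0+t = (-0.45631, +0.25701, +1.26841); u = 686.2·(-0.45631)/1.26841 + 339.5 = 92.6383, v = 889.9·(+0.25701)/1.26841 + 237.9 = 418.2130
M1: Pc = R·M1+t = (-0.25474, +0.20995, +1.24791); u = 686.2·(-0.25474)/1.24791 + 339.5 = 199.4211, v = 889.9·(+0.20995)/1.24791 + 237.9 = 387.6194
M2: Pc = R·M2+t = (-0.30109, +0.00739, +1.25719); u = 686.2·(-0.30109)/1.25719 + 339.5 = 175.1604, v = 889.9·(+0.00739)/1.25719 + 237.9 = 243.1330
M3: Pc = R·M3+t = (-0.50266, +0.05445, +1.27769); u = 686.2·(-0.50266)/1.27769 + 339.5 = 69.5425, v = 889.9·(+0.05445)/1.27769 + 237.9 = 275.8226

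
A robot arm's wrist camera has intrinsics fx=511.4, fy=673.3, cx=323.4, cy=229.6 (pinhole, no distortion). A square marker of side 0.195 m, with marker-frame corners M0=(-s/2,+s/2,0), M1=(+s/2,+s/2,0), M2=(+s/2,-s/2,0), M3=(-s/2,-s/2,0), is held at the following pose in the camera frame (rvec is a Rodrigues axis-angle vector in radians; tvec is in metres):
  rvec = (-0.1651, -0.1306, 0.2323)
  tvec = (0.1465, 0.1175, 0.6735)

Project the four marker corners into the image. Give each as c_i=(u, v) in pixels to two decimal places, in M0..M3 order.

c0=(348.11, 425.43) c1=(491.60, 466.26) c2=(514.26, 274.95) c3=(378.79, 230.20)

Intrinsics K: fx=511.4, fy=673.3, cx=323.4, cy=229.6
Marker side s = 0.195 m; corners in marker frame (Z=0):
  M0 = (-0.0975, +0.0975, 0)
  M1 = (+0.0975, +0.0975, 0)
  M2 = (+0.0975, -0.0975, 0)
  M3 = (-0.0975, -0.0975, 0)
rvec = (-0.1651, -0.1306, 0.2323), |rvec| = θ = 0.31349 rad = 17.962°
Rodrigues: sinθ=0.30838, 1−cosθ=0.04874; R = I + sinθ·[k]× + (1−cosθ)·[k]×²:
    [+0.96478 -0.21782 -0.14749]
    [+0.23921 +0.95972 +0.14736]
    [+0.10945 -0.17745 +0.97802]
t = (0.1465, 0.1175, 0.6735) m
M0: Pc = R·M0+t = (+0.03120, +0.18775, +0.64553); u = 511.4·(+0.03120)/0.64553 + 323.4 = 348.1145, v = 673.3·(+0.18775)/0.64553 + 229.6 = 425.4279
M1: Pc = R·M1+t = (+0.21933, +0.23440, +0.66687); u = 511.4·(+0.21933)/0.66687 + 323.4 = 491.5957, v = 673.3·(+0.23440)/0.66687 + 229.6 = 466.2556
M2: Pc = R·M2+t = (+0.26180, +0.04725, +0.70147); u = 511.4·(+0.26180)/0.70147 + 323.4 = 514.2645, v = 673.3·(+0.04725)/0.70147 + 229.6 = 274.9522
M3: Pc = R·M3+t = (+0.07367, +0.00060, +0.68013); u = 511.4·(+0.07367)/0.68013 + 323.4 = 378.7947, v = 673.3·(+0.00060)/0.68013 + 229.6 = 230.1985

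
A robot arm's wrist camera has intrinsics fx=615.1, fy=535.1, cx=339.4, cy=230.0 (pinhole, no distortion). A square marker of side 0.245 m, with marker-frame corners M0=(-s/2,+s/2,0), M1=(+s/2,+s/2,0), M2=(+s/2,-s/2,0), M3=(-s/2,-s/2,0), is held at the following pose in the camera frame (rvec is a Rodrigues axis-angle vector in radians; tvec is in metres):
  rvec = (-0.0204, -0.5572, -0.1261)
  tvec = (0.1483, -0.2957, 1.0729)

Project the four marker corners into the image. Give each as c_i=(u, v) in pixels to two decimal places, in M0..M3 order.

c0=(376.28, 145.11) c1=(483.34, 141.66) c2=(467.23, 26.87) c3=(357.71, 15.56)

Intrinsics K: fx=615.1, fy=535.1, cx=339.4, cy=230.0
Marker side s = 0.245 m; corners in marker frame (Z=0):
  M0 = (-0.1225, +0.1225, 0)
  M1 = (+0.1225, +0.1225, 0)
  M2 = (+0.1225, -0.1225, 0)
  M3 = (-0.1225, -0.1225, 0)
rvec = (-0.0204, -0.5572, -0.1261), |rvec| = θ = 0.57165 rad = 32.753°
Rodrigues: sinθ=0.54102, 1−cosθ=0.15899; R = I + sinθ·[k]× + (1−cosθ)·[k]×²:
    [+0.84121 +0.12487 -0.52609]
    [-0.11381 +0.99206 +0.05349]
    [+0.52860 +0.01488 +0.84874]
t = (0.1483, -0.2957, 1.0729) m
M0: Pc = R·M0+t = (+0.06055, -0.16023, +1.00997); u = 615.1·(+0.06055)/1.00997 + 339.4 = 376.2760, v = 535.1·(-0.16023)/1.00997 + 230.0 = 145.1070
M1: Pc = R·M1+t = (+0.26665, -0.18811, +1.13948); u = 615.1·(+0.26665)/1.13948 + 339.4 = 483.3377, v = 535.1·(-0.18811)/1.13948 + 230.0 = 141.6610
M2: Pc = R·M2+t = (+0.23605, -0.43117, +1.13583); u = 615.1·(+0.23605)/1.13583 + 339.4 = 467.2316, v = 535.1·(-0.43117)/1.13583 + 230.0 = 26.8721
M3: Pc = R·M3+t = (+0.02995, -0.40329, +1.00632); u = 615.1·(+0.02995)/1.00632 + 339.4 = 357.7094, v = 535.1·(-0.40329)/1.00632 + 230.0 = 15.5582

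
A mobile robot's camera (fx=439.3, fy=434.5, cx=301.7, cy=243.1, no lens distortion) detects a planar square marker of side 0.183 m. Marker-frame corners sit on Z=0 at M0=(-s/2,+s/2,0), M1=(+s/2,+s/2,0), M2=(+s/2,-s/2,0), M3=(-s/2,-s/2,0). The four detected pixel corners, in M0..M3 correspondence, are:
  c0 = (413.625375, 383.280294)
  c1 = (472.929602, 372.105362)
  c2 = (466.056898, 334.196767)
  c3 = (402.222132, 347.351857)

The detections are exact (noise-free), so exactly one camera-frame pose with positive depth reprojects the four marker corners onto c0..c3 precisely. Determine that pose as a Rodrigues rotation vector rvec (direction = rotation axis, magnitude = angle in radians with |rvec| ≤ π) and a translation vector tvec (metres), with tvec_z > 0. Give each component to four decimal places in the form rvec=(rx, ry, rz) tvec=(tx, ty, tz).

Intrinsics K: fx=439.3, fy=434.5, cx=301.7, cy=243.1
Marker side s = 0.183 m; corners in marker frame (Z=0):
  M0 = (-0.0915, +0.0915, 0)
  M1 = (+0.0915, +0.0915, 0)
  M2 = (+0.0915, -0.0915, 0)
  M3 = (-0.0915, -0.0915, 0)
Detected image corners:
  c0 = (413.625375, 383.280294) px
  c1 = (472.929602, 372.105362) px
  c2 = (466.056898, 334.196767) px
  c3 = (402.222132, 347.351857) px
Planar DLT: solve 8×8 A·h = b for H (H[2,2]=1):
  H  [+268.79395 +236.48124 +438.45483]
  H  [-121.26706 +354.27548 +360.03632]
  H  [-0.15311 +0.42482 +1.00000]
B = K⁻¹H; ‖b₁‖=0.758272, ‖b₂‖=0.758272; λ = 2/(‖b₁‖+‖b₂‖) = 1.318788, sign → tz>0 ⇒ λ=+1.318788
r₁ = λ·B[:,0] = (+0.94560,-0.25510,-0.20192); r₂ = λ·B[:,1] = (+0.32516,+0.76183,+0.56025)
r₃ = r₁×r₂ = (+0.01091,-0.59543,+0.80333); SVD([r₁ r₂ r₃]) → R = UVᵀ:
  R  [+0.94560 +0.32516 +0.01091]
  R  [-0.25510 +0.76183 -0.59543]
  R  [-0.20192 +0.56025 +0.80333]
t = (+0.41054, +0.35492, +1.31879) m
tr R = 2.510767; θ = arccos((tr R − 1)/2) = 0.714557 rad = 40.941°
axis k = ((R−Rᵀ)₃₂, (R−Rᵀ)₁₃, (R−Rᵀ)₂₁) / (2 sinθ) = (+0.881817, +0.162395, -0.442749)
rvec = θ·k = (+0.630109, +0.116040, -0.316369)

rvec=(0.6301, 0.1160, -0.3164) tvec=(0.4105, 0.3549, 1.3188)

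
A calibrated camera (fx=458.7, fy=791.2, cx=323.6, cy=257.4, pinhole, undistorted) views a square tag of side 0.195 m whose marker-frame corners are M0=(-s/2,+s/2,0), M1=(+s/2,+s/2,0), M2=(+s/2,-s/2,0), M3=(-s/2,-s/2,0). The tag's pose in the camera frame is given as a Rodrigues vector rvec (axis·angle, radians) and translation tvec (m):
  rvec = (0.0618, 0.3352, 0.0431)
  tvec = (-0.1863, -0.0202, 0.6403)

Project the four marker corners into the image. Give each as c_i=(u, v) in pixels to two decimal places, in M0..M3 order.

Intrinsics K: fx=458.7, fy=791.2, cx=323.6, cy=257.4
Marker side s = 0.195 m; corners in marker frame (Z=0):
  M0 = (-0.0975, +0.0975, 0)
  M1 = (+0.0975, +0.0975, 0)
  M2 = (+0.0975, -0.0975, 0)
  M3 = (-0.0975, -0.0975, 0)
rvec = (0.0618, 0.3352, 0.0431), |rvec| = θ = 0.34356 rad = 19.685°
Rodrigues: sinθ=0.33684, 1−cosθ=0.05844; R = I + sinθ·[k]× + (1−cosθ)·[k]×²:
    [+0.94345 -0.03200 +0.32996]
    [+0.05251 +0.99719 -0.05344]
    [-0.32733 +0.06774 +0.94248]
t = (-0.1863, -0.0202, 0.6403) m
M0: Pc = R·M0+t = (-0.28141, +0.07191, +0.67882); u = 458.7·(-0.28141)/0.67882 + 323.6 = 133.4445, v = 791.2·(+0.07191)/0.67882 + 257.4 = 341.2102
M1: Pc = R·M1+t = (-0.09743, +0.08215, +0.61499); u = 458.7·(-0.09743)/0.61499 + 323.6 = 250.9277, v = 791.2·(+0.08215)/0.61499 + 257.4 = 363.0828
M2: Pc = R·M2+t = (-0.09119, -0.11231, +0.60178); u = 458.7·(-0.09119)/0.60178 + 323.6 = 254.0889, v = 791.2·(-0.11231)/0.60178 + 257.4 = 109.7441
M3: Pc = R·M3+t = (-0.27517, -0.12255, +0.66561); u = 458.7·(-0.27517)/0.66561 + 323.6 = 133.9710, v = 791.2·(-0.12255)/0.66561 + 257.4 = 111.7313

c0=(133.44, 341.21) c1=(250.93, 363.08) c2=(254.09, 109.74) c3=(133.97, 111.73)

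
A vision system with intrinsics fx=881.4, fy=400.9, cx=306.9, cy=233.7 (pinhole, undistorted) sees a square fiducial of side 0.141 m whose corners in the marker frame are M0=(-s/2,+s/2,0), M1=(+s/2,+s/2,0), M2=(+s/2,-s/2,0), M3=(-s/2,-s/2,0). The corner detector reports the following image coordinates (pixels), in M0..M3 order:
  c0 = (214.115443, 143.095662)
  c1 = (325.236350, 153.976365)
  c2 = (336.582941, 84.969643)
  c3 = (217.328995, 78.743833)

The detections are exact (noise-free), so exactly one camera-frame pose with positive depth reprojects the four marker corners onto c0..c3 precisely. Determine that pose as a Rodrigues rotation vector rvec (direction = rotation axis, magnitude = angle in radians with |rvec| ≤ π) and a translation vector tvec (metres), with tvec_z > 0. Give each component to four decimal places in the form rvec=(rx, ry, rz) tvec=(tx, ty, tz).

Intrinsics K: fx=881.4, fy=400.9, cx=306.9, cy=233.7
Marker side s = 0.141 m; corners in marker frame (Z=0):
  M0 = (-0.0705, +0.0705, 0)
  M1 = (+0.0705, +0.0705, 0)
  M2 = (+0.0705, -0.0705, 0)
  M3 = (-0.0705, -0.0705, 0)
Detected image corners:
  c0 = (214.115443, 143.095662) px
  c1 = (325.236350, 153.976365) px
  c2 = (336.582941, 84.969643) px
  c3 = (217.328995, 78.743833) px
Planar DLT: solve 8×8 A·h = b for H (H[2,2]=1):
  H  [+664.33749 +76.77738 +270.94356]
  H  [-2.71270 +525.90297 +116.12367]
  H  [-0.55484 +0.46569 +1.00000]
B = K⁻¹H; ‖b₁‖=1.142278, ‖b₂‖=1.142278; λ = 2/(‖b₁‖+‖b₂‖) = 0.875443, sign → tz>0 ⇒ λ=+0.875443
r₁ = λ·B[:,0] = (+0.82898,+0.27723,-0.48573); r₂ = λ·B[:,1] = (-0.06570,+0.91076,+0.40769)
r₃ = r₁×r₂ = (+0.55541,-0.30605,+0.77321); SVD([r₁ r₂ r₃]) → R = UVᵀ:
  R  [+0.82898 -0.06570 +0.55541]
  R  [+0.27723 +0.91076 -0.30605]
  R  [-0.48573 +0.40769 +0.77321]
t = (-0.03571, -0.25675, +0.87544) m
tr R = 2.512944; θ = arccos((tr R − 1)/2) = 0.712894 rad = 40.846°
axis k = ((R−Rᵀ)₃₂, (R−Rᵀ)₁₃, (R−Rᵀ)₂₁) / (2 sinθ) = (+0.545650, +0.795949, +0.262165)
rvec = θ·k = (+0.388991, +0.567428, +0.186896)

rvec=(0.3890, 0.5674, 0.1869) tvec=(-0.0357, -0.2568, 0.8754)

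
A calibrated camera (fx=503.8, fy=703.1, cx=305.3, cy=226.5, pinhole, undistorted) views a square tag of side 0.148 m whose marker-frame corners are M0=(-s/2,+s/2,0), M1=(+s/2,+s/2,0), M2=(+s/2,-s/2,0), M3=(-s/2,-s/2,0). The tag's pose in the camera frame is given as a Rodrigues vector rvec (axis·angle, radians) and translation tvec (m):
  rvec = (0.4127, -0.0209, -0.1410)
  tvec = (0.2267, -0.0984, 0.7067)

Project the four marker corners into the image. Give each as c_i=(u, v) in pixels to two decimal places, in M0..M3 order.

c0=(416.88, 206.56) c1=(517.40, 186.61) c2=(521.43, 43.66) c3=(412.10, 65.62)

Intrinsics K: fx=503.8, fy=703.1, cx=305.3, cy=226.5
Marker side s = 0.148 m; corners in marker frame (Z=0):
  M0 = (-0.0740, +0.0740, 0)
  M1 = (+0.0740, +0.0740, 0)
  M2 = (+0.0740, -0.0740, 0)
  M3 = (-0.0740, -0.0740, 0)
rvec = (0.4127, -0.0209, -0.1410), |rvec| = θ = 0.43662 rad = 25.017°
Rodrigues: sinθ=0.42288, 1−cosθ=0.09381; R = I + sinθ·[k]× + (1−cosθ)·[k]×²:
    [+0.99000 +0.13232 -0.04888]
    [-0.14081 +0.90640 -0.39826]
    [-0.00839 +0.40116 +0.91597]
t = (0.2267, -0.0984, 0.7067) m
M0: Pc = R·M0+t = (+0.16323, -0.02091, +0.73701); u = 503.8·(+0.16323)/0.73701 + 305.3 = 416.8810, v = 703.1·(-0.02091)/0.73701 + 226.5 = 206.5552
M1: Pc = R·M1+t = (+0.30975, -0.04175, +0.73576); u = 503.8·(+0.30975)/0.73576 + 305.3 = 517.3961, v = 703.1·(-0.04175)/0.73576 + 226.5 = 186.6072
M2: Pc = R·M2+t = (+0.29017, -0.17589, +0.67639); u = 503.8·(+0.29017)/0.67639 + 305.3 = 521.4273, v = 703.1·(-0.17589)/0.67639 + 226.5 = 43.6616
M3: Pc = R·M3+t = (+0.14365, -0.15505, +0.67764); u = 503.8·(+0.14365)/0.67764 + 305.3 = 412.0980, v = 703.1·(-0.15505)/0.67764 + 226.5 = 65.6194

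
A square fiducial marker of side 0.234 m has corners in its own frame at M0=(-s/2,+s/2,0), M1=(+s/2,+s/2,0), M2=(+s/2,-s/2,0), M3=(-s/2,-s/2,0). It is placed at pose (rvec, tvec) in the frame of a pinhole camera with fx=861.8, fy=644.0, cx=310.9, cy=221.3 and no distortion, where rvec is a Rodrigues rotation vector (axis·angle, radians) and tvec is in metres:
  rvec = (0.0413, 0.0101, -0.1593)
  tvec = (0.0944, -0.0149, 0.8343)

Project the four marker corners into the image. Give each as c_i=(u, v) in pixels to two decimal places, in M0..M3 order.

Intrinsics K: fx=861.8, fy=644.0, cx=310.9, cy=221.3
Marker side s = 0.234 m; corners in marker frame (Z=0):
  M0 = (-0.1170, +0.1170, 0)
  M1 = (+0.1170, +0.1170, 0)
  M2 = (+0.1170, -0.1170, 0)
  M3 = (-0.1170, -0.1170, 0)
rvec = (0.0413, 0.0101, -0.1593), |rvec| = θ = 0.16488 rad = 9.447°
Rodrigues: sinθ=0.16413, 1−cosθ=0.01356; R = I + sinθ·[k]× + (1−cosθ)·[k]×²:
    [+0.98729 +0.15879 +0.00677]
    [-0.15837 +0.98649 -0.04192]
    [-0.01334 +0.04031 +0.99910]
t = (0.0944, -0.0149, 0.8343) m
M0: Pc = R·M0+t = (-0.00253, +0.11905, +0.84058); u = 861.8·(-0.00253)/0.84058 + 310.9 = 308.3012, v = 644.0·(+0.11905)/0.84058 + 221.3 = 312.5081
M1: Pc = R·M1+t = (+0.22849, +0.08199, +0.83746); u = 861.8·(+0.22849)/0.83746 + 310.9 = 546.0330, v = 644.0·(+0.08199)/0.83746 + 221.3 = 284.3498
M2: Pc = R·M2+t = (+0.19133, -0.14885, +0.82802); u = 861.8·(+0.19133)/0.82802 + 310.9 = 510.0397, v = 644.0·(-0.14885)/0.82802 + 221.3 = 105.5320
M3: Pc = R·M3+t = (-0.03969, -0.11179, +0.83114); u = 861.8·(-0.03969)/0.83114 + 310.9 = 269.7450, v = 644.0·(-0.11179)/0.83114 + 221.3 = 134.6812

c0=(308.30, 312.51) c1=(546.03, 284.35) c2=(510.04, 105.53) c3=(269.75, 134.68)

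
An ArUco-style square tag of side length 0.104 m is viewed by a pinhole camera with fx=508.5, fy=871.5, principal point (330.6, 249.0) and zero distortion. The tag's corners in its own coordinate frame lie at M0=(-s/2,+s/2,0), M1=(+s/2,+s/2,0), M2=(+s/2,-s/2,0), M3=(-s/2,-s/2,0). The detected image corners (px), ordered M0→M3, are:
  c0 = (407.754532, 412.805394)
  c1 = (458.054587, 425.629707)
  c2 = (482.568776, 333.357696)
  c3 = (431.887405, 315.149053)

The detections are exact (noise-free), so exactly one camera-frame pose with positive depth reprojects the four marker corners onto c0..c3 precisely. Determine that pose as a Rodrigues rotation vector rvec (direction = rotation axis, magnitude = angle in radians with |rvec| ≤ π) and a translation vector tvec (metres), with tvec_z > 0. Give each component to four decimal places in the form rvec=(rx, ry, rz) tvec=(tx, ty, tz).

rvec=(0.3300, -0.3891, 0.2782) tvec=(0.1884, 0.1183, 0.8338)

Intrinsics K: fx=508.5, fy=871.5, cx=330.6, cy=249.0
Marker side s = 0.104 m; corners in marker frame (Z=0):
  M0 = (-0.0520, +0.0520, 0)
  M1 = (+0.0520, +0.0520, 0)
  M2 = (+0.0520, -0.0520, 0)
  M3 = (-0.0520, -0.0520, 0)
Detected image corners:
  c0 = (407.754532, 412.805394) px
  c1 = (458.054587, 425.629707) px
  c2 = (482.568776, 333.357696) px
  c3 = (431.887405, 315.149053) px
Planar DLT: solve 8×8 A·h = b for H (H[2,2]=1):
  H  [+705.49764 -95.60523 +445.51880]
  H  [+332.56361 +1027.98311 +372.70228]
  H  [+0.49440 +0.31079 +1.00000]
B = K⁻¹H; ‖b₁‖=1.199376, ‖b₂‖=1.199376; λ = 2/(‖b₁‖+‖b₂‖) = 0.833767, sign → tz>0 ⇒ λ=+0.833767
r₁ = λ·B[:,0] = (+0.88878,+0.20039,+0.41221); r₂ = λ·B[:,1] = (-0.32523,+0.90944,+0.25913)
r₃ = r₁×r₂ = (-0.32296,-0.36437,+0.87346); SVD([r₁ r₂ r₃]) → R = UVᵀ:
  R  [+0.88878 -0.32523 -0.32296]
  R  [+0.20039 +0.90944 -0.36437]
  R  [+0.41221 +0.25913 +0.87346]
t = (+0.18843, +0.11835, +0.83377) m
tr R = 2.671677; θ = arccos((tr R − 1)/2) = 0.581138 rad = 33.297°
axis k = ((R−Rᵀ)₃₂, (R−Rᵀ)₁₃, (R−Rᵀ)₂₁) / (2 sinθ) = (+0.567872, -0.669582, +0.478728)
rvec = θ·k = (+0.330012, -0.389119, +0.278207)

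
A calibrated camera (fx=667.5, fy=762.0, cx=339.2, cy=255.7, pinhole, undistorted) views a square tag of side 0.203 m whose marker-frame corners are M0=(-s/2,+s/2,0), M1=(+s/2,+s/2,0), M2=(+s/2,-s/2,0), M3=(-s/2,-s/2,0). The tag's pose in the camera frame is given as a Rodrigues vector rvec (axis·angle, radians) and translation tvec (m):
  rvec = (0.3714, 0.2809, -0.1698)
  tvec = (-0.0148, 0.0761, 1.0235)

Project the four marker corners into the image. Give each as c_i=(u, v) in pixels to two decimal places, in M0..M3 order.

Intrinsics K: fx=667.5, fy=762.0, cx=339.2, cy=255.7
Marker side s = 0.203 m; corners in marker frame (Z=0):
  M0 = (-0.1015, +0.1015, 0)
  M1 = (+0.1015, +0.1015, 0)
  M2 = (+0.1015, -0.1015, 0)
  M3 = (-0.1015, -0.1015, 0)
rvec = (0.3714, 0.2809, -0.1698), |rvec| = θ = 0.49566 rad = 28.399°
Rodrigues: sinθ=0.47561, 1−cosθ=0.12034; R = I + sinθ·[k]× + (1−cosθ)·[k]×²:
    [+0.94723 +0.21404 +0.23865]
    [-0.11183 +0.91831 -0.37974]
    [-0.30043 +0.33301 +0.89378]
t = (-0.0148, 0.0761, 1.0235) m
M0: Pc = R·M0+t = (-0.08922, +0.18066, +1.08779); u = 667.5·(-0.08922)/1.08779 + 339.2 = 284.4530, v = 762.0·(+0.18066)/1.08779 + 255.7 = 382.2515
M1: Pc = R·M1+t = (+0.10307, +0.15796, +1.02681); u = 667.5·(+0.10307)/1.02681 + 339.2 = 406.2018, v = 762.0·(+0.15796)/1.02681 + 255.7 = 372.9214
M2: Pc = R·M2+t = (+0.05962, -0.02846, +0.95921); u = 667.5·(+0.05962)/0.95921 + 339.2 = 380.6880, v = 762.0·(-0.02846)/0.95921 + 255.7 = 233.0921
M3: Pc = R·M3+t = (-0.13267, -0.00576, +1.02019); u = 667.5·(-0.13267)/1.02019 + 339.2 = 252.3969, v = 762.0·(-0.00576)/1.02019 + 255.7 = 251.3995

c0=(284.45, 382.25) c1=(406.20, 372.92) c2=(380.69, 233.09) c3=(252.40, 251.40)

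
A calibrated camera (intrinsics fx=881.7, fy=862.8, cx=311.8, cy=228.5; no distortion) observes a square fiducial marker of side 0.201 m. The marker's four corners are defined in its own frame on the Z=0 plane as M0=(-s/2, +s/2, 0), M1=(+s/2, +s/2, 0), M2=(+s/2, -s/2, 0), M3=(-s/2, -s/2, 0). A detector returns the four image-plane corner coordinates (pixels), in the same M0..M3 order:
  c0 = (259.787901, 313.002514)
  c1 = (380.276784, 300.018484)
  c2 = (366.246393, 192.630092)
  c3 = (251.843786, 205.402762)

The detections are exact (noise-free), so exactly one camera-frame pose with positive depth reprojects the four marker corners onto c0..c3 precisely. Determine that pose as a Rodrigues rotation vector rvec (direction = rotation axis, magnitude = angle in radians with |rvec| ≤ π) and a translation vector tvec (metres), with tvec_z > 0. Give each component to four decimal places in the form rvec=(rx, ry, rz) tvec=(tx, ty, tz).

Intrinsics K: fx=881.7, fy=862.8, cx=311.8, cy=228.5
Marker side s = 0.201 m; corners in marker frame (Z=0):
  M0 = (-0.1005, +0.1005, 0)
  M1 = (+0.1005, +0.1005, 0)
  M2 = (+0.1005, -0.1005, 0)
  M3 = (-0.1005, -0.1005, 0)
Detected image corners:
  c0 = (259.787901, 313.002514) px
  c1 = (380.276784, 300.018484) px
  c2 = (366.246393, 192.630092) px
  c3 = (251.843786, 205.402762) px
Planar DLT: solve 8×8 A·h = b for H (H[2,2]=1):
  H  [+577.35280 -25.84932 +314.27427]
  H  [-69.33356 +470.12330 +251.39488]
  H  [-0.02087 -0.25587 +1.00000]
B = K⁻¹H; ‖b₁‖=0.666740, ‖b₂‖=0.666740; λ = 2/(‖b₁‖+‖b₂‖) = 1.499834, sign → tz>0 ⇒ λ=+1.499834
r₁ = λ·B[:,0] = (+0.99319,-0.11223,-0.03130); r₂ = λ·B[:,1] = (+0.09174,+0.91886,-0.38376)
r₃ = r₁×r₂ = (+0.07184,+0.37827,+0.92290); SVD([r₁ r₂ r₃]) → R = UVᵀ:
  R  [+0.99319 +0.09174 +0.07184]
  R  [-0.11223 +0.91886 +0.37827]
  R  [-0.03130 -0.38376 +0.92290]
t = (+0.00421, +0.03980, +1.49983) m
tr R = 2.834955; θ = arccos((tr R − 1)/2) = 0.409104 rad = 23.440°
axis k = ((R−Rᵀ)₃₂, (R−Rᵀ)₁₃, (R−Rᵀ)₂₁) / (2 sinθ) = (-0.957841, +0.129642, -0.256385)
rvec = θ·k = (-0.391857, +0.053037, -0.104888)

rvec=(-0.3919, 0.0530, -0.1049) tvec=(0.0042, 0.0398, 1.4998)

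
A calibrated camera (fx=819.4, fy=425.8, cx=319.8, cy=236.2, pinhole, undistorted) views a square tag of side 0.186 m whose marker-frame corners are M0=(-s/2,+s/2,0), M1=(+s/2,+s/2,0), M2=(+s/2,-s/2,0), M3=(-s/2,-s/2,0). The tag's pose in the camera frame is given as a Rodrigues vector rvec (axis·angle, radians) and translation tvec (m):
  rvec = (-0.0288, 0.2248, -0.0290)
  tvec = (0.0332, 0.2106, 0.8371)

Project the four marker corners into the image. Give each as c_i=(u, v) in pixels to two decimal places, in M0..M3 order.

c0=(267.03, 388.87) c1=(446.92, 393.52) c2=(441.25, 295.81) c3=(262.88, 295.88)

Intrinsics K: fx=819.4, fy=425.8, cx=319.8, cy=236.2
Marker side s = 0.186 m; corners in marker frame (Z=0):
  M0 = (-0.0930, +0.0930, 0)
  M1 = (+0.0930, +0.0930, 0)
  M2 = (+0.0930, -0.0930, 0)
  M3 = (-0.0930, -0.0930, 0)
rvec = (-0.0288, 0.2248, -0.0290), |rvec| = θ = 0.22849 rad = 13.091°
Rodrigues: sinθ=0.22650, 1−cosθ=0.02599; R = I + sinθ·[k]× + (1−cosθ)·[k]×²:
    [+0.97442 +0.02553 +0.22326]
    [-0.03197 +0.99917 +0.02530]
    [-0.22243 -0.03180 +0.97443]
t = (0.0332, 0.2106, 0.8371) m
M0: Pc = R·M0+t = (-0.05505, +0.30650, +0.85483); u = 819.4·(-0.05505)/0.85483 + 319.8 = 267.0340, v = 425.8·(+0.30650)/0.85483 + 236.2 = 388.8691
M1: Pc = R·M1+t = (+0.12620, +0.30055, +0.81346); u = 819.4·(+0.12620)/0.81346 + 319.8 = 446.9172, v = 425.8·(+0.30055)/0.81346 + 236.2 = 393.5211
M2: Pc = R·M2+t = (+0.12145, +0.11470, +0.81937); u = 819.4·(+0.12145)/0.81937 + 319.8 = 441.2519, v = 425.8·(+0.11470)/0.81937 + 236.2 = 295.8079
M3: Pc = R·M3+t = (-0.05980, +0.12065, +0.86074); u = 819.4·(-0.05980)/0.86074 + 319.8 = 262.8768, v = 425.8·(+0.12065)/0.86074 + 236.2 = 295.8845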